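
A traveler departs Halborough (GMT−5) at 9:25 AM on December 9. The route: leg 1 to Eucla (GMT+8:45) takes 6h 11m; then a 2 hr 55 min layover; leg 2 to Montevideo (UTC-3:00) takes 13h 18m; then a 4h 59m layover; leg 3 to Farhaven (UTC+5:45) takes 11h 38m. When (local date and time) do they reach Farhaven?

11:11 AM on Dec 11

Convert departure to UTC: 9:25 AM + 5:00 = 2:25 PM UTC on Dec 9.
Add 6 hours 11 minutes leg 1 → 8:36 PM UTC.
Add 2 hours and 55 minutes layover in Eucla → 11:31 PM UTC.
Add 13 hours and 18 minutes leg 2 → 12:49 PM UTC (Dec 10).
Add 4 hours 59 minutes layover in Montevideo → 5:48 PM UTC.
Add 11 hours and 38 minutes leg 3 → 5:26 AM UTC (Dec 11).
Farhaven is UTC+5:45, so local arrival = 5:26 AM + 5:45 = 11:11 AM on Dec 11.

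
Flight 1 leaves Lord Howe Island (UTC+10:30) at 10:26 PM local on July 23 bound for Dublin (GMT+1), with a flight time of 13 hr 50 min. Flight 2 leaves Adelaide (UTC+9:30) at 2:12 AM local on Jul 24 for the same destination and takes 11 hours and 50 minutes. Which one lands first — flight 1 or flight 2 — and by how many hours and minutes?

the first, by 2 hours 46 minutes

Flight 1 in UTC: 10:26 PM − 10:30 = 11:56 AM on Jul 23.
+13 hours 50 minutes → arrive 1:46 AM UTC on Jul 24.
Flight 2 in UTC: 2:12 AM − 9:30 = 4:42 PM on Jul 23.
+11 hours 50 minutes → arrive 4:32 AM UTC on Jul 24.
Flight 1 lands earlier by 2 hours 46 minutes.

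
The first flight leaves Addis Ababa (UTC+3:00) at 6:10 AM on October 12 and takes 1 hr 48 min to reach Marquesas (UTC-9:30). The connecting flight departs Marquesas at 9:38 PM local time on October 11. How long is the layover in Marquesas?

2 hours 10 minutes

Convert departure to UTC: 6:10 AM − 3:00 = 3:10 AM UTC on Oct 12.
Add 1 hour and 48 minutes flight time → 4:58 AM UTC.
Marquesas is UTC−9:30, so local arrival = 4:58 AM − 9:30 = 7:28 PM on Oct 11.
Layover = 9:38 PM − 7:28 PM = 2 hours 10 minutes.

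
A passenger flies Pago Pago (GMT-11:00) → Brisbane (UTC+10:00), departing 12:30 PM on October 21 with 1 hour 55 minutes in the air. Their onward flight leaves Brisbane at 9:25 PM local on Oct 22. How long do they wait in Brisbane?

10 hours

Convert departure to UTC: 12:30 PM + 11:00 = 11:30 PM UTC on Oct 21.
Add 1 hour and 55 minutes flight time → 1:25 AM UTC (Oct 22).
Brisbane is UTC+10:00, so local arrival = 1:25 AM + 10:00 = 11:25 AM on Oct 22.
Layover = 9:25 PM − 11:25 AM = 10 hours.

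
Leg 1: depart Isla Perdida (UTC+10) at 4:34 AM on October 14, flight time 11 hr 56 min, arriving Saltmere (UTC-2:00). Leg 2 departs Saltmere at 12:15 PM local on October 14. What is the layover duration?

7 hours 45 minutes

Convert departure to UTC: 4:34 AM − 10:00 = 6:34 PM UTC on Oct 13.
Add 11 hours 56 minutes flight time → 6:30 AM UTC (Oct 14).
Saltmere is UTC−2:00, so local arrival = 6:30 AM − 2:00 = 4:30 AM on Oct 14.
Layover = 12:15 PM − 4:30 AM = 7 hours 45 minutes.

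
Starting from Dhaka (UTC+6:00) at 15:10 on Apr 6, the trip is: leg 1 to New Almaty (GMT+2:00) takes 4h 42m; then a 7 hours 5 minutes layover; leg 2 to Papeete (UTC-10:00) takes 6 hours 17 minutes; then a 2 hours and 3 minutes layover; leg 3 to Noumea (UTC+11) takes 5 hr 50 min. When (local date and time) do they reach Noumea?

Convert departure to UTC: 15:10 − 6:00 = 09:10 UTC on Apr 6.
Add 4 hours 42 minutes leg 1 → 13:52 UTC.
Add 7 hours and 5 minutes layover in New Almaty → 20:57 UTC.
Add 6 hours and 17 minutes leg 2 → 03:14 UTC (Apr 7).
Add 2 hours 3 minutes layover in Papeete → 05:17 UTC.
Add 5 hours and 50 minutes leg 3 → 11:07 UTC.
Noumea is UTC+11:00, so local arrival = 11:07 + 11:00 = 22:07 on Apr 7.

22:07 on April 7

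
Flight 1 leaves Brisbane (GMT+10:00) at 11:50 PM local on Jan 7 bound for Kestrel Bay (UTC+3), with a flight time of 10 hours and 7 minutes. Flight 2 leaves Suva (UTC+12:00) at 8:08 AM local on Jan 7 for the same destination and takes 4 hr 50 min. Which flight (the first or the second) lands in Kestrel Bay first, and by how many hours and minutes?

the second, by 22 hours 59 minutes

Flight 1 in UTC: 11:50 PM − 10:00 = 1:50 PM on Jan 7.
+10 hours and 7 minutes → arrive 11:57 PM UTC on Jan 7.
Flight 2 in UTC: 8:08 AM − 12:00 = 8:08 PM on Jan 6.
+4 hours 50 minutes → arrive 12:58 AM UTC on Jan 7.
Flight 2 lands earlier by 22 hours 59 minutes.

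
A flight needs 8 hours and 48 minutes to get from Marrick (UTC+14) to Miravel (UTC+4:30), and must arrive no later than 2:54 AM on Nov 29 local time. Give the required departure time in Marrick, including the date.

3:36 AM on Nov 29

Target arrival in UTC: 2:54 AM − 4:30 = 10:24 PM on Nov 28.
Subtract 8 hours 48 minutes → departure 1:36 PM UTC on Nov 28.
Marrick is UTC+14:00: 1:36 PM + 14:00 = 3:36 AM on Nov 29.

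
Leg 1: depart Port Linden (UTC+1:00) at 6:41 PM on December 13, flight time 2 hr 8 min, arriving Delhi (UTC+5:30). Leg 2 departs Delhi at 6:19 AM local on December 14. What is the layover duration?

Convert departure to UTC: 6:41 PM − 1:00 = 5:41 PM UTC on Dec 13.
Add 2 hours and 8 minutes flight time → 7:49 PM UTC.
Delhi is UTC+5:30, so local arrival = 7:49 PM + 5:30 = 1:19 AM on Dec 14.
Layover = 6:19 AM − 1:19 AM = 5 hours.

5 hours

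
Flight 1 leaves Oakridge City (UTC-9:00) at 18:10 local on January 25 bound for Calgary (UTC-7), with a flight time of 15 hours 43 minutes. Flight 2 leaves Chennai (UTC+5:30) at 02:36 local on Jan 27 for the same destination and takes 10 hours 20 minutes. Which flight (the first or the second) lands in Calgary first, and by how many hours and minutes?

Flight 1 in UTC: 18:10 + 9:00 = 03:10 on Jan 26.
+15 hours 43 minutes → arrive 18:53 UTC on Jan 26.
Flight 2 in UTC: 02:36 − 5:30 = 21:06 on Jan 26.
+10 hours 20 minutes → arrive 07:26 UTC on Jan 27.
Flight 1 lands earlier by 12 hours 33 minutes.

the first, by 12 hours 33 minutes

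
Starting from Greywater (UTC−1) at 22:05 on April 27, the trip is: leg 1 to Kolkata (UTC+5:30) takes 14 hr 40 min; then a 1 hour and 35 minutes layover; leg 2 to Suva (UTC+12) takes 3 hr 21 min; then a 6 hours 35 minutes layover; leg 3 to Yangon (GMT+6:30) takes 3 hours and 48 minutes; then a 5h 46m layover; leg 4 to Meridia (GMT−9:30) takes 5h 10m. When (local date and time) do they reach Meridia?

06:30 on Apr 29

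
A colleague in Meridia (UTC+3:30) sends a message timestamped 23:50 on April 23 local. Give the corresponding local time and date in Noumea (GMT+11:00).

07:20 on April 24

Noumea is 7:30 ahead of Meridia.
Shift by the zone difference: 23:50 + 7:30 = 07:20 on Apr 24 in Noumea.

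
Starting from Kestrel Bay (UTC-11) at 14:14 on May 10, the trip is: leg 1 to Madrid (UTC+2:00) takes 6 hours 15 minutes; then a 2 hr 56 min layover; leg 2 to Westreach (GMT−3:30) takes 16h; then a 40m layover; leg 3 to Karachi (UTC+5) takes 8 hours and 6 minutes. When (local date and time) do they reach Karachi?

16:11 on May 12

Convert departure to UTC: 14:14 + 11:00 = 01:14 UTC on May 11.
Add 6 hours 15 minutes leg 1 → 07:29 UTC.
Add 2 hours and 56 minutes layover in Madrid → 10:25 UTC.
Add 16 hours leg 2 → 02:25 UTC (May 12).
Add 40 minutes layover in Westreach → 03:05 UTC.
Add 8 hours and 6 minutes leg 3 → 11:11 UTC.
Karachi is UTC+5:00, so local arrival = 11:11 + 5:00 = 16:11 on May 12.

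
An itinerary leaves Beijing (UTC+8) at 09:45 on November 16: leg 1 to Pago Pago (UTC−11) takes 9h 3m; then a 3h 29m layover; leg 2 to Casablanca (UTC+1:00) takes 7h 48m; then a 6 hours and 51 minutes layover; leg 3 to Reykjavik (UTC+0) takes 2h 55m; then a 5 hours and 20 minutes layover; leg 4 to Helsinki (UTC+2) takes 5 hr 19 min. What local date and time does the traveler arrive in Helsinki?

20:30 on Nov 17

Convert departure to UTC: 09:45 − 8:00 = 01:45 UTC on Nov 16.
Add 9 hours and 3 minutes leg 1 → 10:48 UTC.
Add 3 hours and 29 minutes layover in Pago Pago → 14:17 UTC.
Add 7 hours 48 minutes leg 2 → 22:05 UTC.
Add 6 hours and 51 minutes layover in Casablanca → 04:56 UTC (Nov 17).
Add 2 hours and 55 minutes leg 3 → 07:51 UTC.
Add 5 hours and 20 minutes layover in Reykjavik → 13:11 UTC.
Add 5 hours and 19 minutes leg 4 → 18:30 UTC.
Helsinki is UTC+2:00, so local arrival = 18:30 + 2:00 = 20:30 on Nov 17.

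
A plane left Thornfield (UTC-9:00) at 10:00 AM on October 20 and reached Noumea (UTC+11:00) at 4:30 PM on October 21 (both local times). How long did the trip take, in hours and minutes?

10 hours 30 minutes

Noumea is 20:00 ahead of Thornfield.
Clock-face elapsed time (ignoring zones) is 30 hours 30 minutes.
Actual elapsed = 30 hours 30 minutes − 20:00 = 10 hours 30 minutes.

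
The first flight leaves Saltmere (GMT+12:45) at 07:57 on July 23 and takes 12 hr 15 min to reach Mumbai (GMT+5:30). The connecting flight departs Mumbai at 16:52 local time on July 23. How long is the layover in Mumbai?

Convert departure to UTC: 07:57 − 12:45 = 19:12 UTC on Jul 22.
Add 12 hours 15 minutes flight time → 07:27 UTC (Jul 23).
Mumbai is UTC+5:30, so local arrival = 07:27 + 5:30 = 12:57 on Jul 23.
Layover = 16:52 − 12:57 = 3 hours 55 minutes.

3 hours 55 minutes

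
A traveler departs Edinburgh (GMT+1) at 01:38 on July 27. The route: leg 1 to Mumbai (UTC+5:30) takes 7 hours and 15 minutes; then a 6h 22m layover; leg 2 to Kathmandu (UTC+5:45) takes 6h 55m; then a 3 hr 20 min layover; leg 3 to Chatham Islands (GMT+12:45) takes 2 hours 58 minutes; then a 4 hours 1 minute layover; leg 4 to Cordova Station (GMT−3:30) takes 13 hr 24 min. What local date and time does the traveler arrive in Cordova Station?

17:23 on Jul 28

Convert departure to UTC: 01:38 − 1:00 = 00:38 UTC on Jul 27.
Add 7 hours 15 minutes leg 1 → 07:53 UTC.
Add 6 hours and 22 minutes layover in Mumbai → 14:15 UTC.
Add 6 hours 55 minutes leg 2 → 21:10 UTC.
Add 3 hours 20 minutes layover in Kathmandu → 00:30 UTC (Jul 28).
Add 2 hours 58 minutes leg 3 → 03:28 UTC.
Add 4 hours 1 minute layover in Chatham Islands → 07:29 UTC.
Add 13 hours and 24 minutes leg 4 → 20:53 UTC.
Cordova Station is UTC−3:30, so local arrival = 20:53 − 3:30 = 17:23 on Jul 28.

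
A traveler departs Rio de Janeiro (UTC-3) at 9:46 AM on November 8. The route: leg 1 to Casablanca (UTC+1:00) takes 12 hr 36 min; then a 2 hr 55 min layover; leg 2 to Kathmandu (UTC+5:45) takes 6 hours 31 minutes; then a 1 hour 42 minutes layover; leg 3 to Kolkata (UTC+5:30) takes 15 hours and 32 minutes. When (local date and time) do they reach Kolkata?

Convert departure to UTC: 9:46 AM + 3:00 = 12:46 PM UTC on Nov 8.
Add 12 hours 36 minutes leg 1 → 1:22 AM UTC (Nov 9).
Add 2 hours 55 minutes layover in Casablanca → 4:17 AM UTC.
Add 6 hours and 31 minutes leg 2 → 10:48 AM UTC.
Add 1 hour 42 minutes layover in Kathmandu → 12:30 PM UTC.
Add 15 hours and 32 minutes leg 3 → 4:02 AM UTC (Nov 10).
Kolkata is UTC+5:30, so local arrival = 4:02 AM + 5:30 = 9:32 AM on Nov 10.

9:32 AM on November 10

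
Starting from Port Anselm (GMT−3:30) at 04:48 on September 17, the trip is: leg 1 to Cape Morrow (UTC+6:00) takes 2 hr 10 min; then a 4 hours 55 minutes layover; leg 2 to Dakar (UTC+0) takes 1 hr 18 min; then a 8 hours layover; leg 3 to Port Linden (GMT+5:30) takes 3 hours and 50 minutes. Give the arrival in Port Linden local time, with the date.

10:01 on Sep 18

Convert departure to UTC: 04:48 + 3:30 = 08:18 UTC on Sep 17.
Add 2 hours 10 minutes leg 1 → 10:28 UTC.
Add 4 hours 55 minutes layover in Cape Morrow → 15:23 UTC.
Add 1 hour and 18 minutes leg 2 → 16:41 UTC.
Add 8 hours layover in Dakar → 00:41 UTC (Sep 18).
Add 3 hours and 50 minutes leg 3 → 04:31 UTC.
Port Linden is UTC+5:30, so local arrival = 04:31 + 5:30 = 10:01 on Sep 18.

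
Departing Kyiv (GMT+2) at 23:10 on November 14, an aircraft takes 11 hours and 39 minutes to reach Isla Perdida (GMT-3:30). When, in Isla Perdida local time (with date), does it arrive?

05:19 on Nov 15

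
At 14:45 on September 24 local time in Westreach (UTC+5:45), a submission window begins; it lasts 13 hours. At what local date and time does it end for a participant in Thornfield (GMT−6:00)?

16:00 on Sep 24

Convert start to UTC: 14:45 − 5:45 = 09:00 UTC on Sep 24.
Add 13 hours duration → 22:00 UTC.
Thornfield is UTC−6:00, so local end time = 22:00 − 6:00 = 16:00 on Sep 24.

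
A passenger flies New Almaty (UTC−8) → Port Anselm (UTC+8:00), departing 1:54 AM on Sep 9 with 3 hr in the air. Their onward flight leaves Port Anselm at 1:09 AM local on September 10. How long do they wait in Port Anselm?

4 hours 15 minutes

Convert departure to UTC: 1:54 AM + 8:00 = 9:54 AM UTC on Sep 9.
Add 3 hours flight time → 12:54 PM UTC.
Port Anselm is UTC+8:00, so local arrival = 12:54 PM + 8:00 = 8:54 PM on Sep 9.
Layover = 1:09 AM − 8:54 PM (+1 day) = 4 hours 15 minutes.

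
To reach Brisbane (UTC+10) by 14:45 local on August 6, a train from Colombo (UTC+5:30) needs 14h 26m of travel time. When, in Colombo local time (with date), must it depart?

Target arrival in UTC: 14:45 − 10:00 = 04:45 on Aug 6.
Subtract 14 hours 26 minutes → departure 14:19 UTC on Aug 5.
Colombo is UTC+5:30: 14:19 + 5:30 = 19:49 on Aug 5.

19:49 on Aug 5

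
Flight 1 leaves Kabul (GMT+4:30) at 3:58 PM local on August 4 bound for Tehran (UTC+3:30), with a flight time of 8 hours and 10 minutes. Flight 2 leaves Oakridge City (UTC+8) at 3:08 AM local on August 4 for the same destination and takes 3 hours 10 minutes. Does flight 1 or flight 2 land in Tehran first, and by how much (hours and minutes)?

the second, by 21 hours 20 minutes

Flight 1 in UTC: 3:58 PM − 4:30 = 11:28 AM on Aug 4.
+8 hours and 10 minutes → arrive 7:38 PM UTC on Aug 4.
Flight 2 in UTC: 3:08 AM − 8:00 = 7:08 PM on Aug 3.
+3 hours and 10 minutes → arrive 10:18 PM UTC on Aug 3.
Flight 2 lands earlier by 21 hours 20 minutes.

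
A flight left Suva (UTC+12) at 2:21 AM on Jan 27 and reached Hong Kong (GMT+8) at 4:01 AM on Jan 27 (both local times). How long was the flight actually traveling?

Hong Kong is 4:00 behind Suva.
Clock-face elapsed time (ignoring zones) is 1 hour 40 minutes.
Actual elapsed = 1 hour 40 minutes + 4:00 = 5 hours 40 minutes.

5 hours 40 minutes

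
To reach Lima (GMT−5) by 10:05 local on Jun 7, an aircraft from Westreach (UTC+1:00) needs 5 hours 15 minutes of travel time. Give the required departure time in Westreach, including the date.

10:50 on Jun 7

Target arrival in UTC: 10:05 + 5:00 = 15:05 on Jun 7.
Subtract 5 hours and 15 minutes → departure 09:50 UTC on Jun 7.
Westreach is UTC+1:00: 09:50 + 1:00 = 10:50 on Jun 7.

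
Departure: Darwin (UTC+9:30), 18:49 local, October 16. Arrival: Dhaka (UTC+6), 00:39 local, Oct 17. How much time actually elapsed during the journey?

Departure in UTC: 18:49 − 9:30 = 09:19 on Oct 16.
Arrival in UTC: 00:39 − 6:00 = 18:39 on Oct 16.
Elapsed = 18:39 − 09:19 = 9 hours 20 minutes.

9 hours 20 minutes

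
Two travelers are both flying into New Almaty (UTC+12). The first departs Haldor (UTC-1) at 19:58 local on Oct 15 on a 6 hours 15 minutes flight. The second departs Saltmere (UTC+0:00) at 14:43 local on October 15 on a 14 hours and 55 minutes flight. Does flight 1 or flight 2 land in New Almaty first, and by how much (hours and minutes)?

Flight 1 in UTC: 19:58 + 1:00 = 20:58 on Oct 15.
+6 hours and 15 minutes → arrive 03:13 UTC on Oct 16.
Flight 2 departs at 14:43 UTC (Oct 15).
+14 hours 55 minutes → arrive 05:38 UTC on Oct 16.
Flight 1 lands earlier by 2 hours 25 minutes.

the first, by 2 hours 25 minutes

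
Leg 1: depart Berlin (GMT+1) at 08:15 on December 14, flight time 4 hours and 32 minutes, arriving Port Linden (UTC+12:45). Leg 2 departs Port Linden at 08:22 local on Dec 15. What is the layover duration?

7 hours 50 minutes

Convert departure to UTC: 08:15 − 1:00 = 07:15 UTC on Dec 14.
Add 4 hours 32 minutes flight time → 11:47 UTC.
Port Linden is UTC+12:45, so local arrival = 11:47 + 12:45 = 00:32 on Dec 15.
Layover = 08:22 − 00:32 = 7 hours 50 minutes.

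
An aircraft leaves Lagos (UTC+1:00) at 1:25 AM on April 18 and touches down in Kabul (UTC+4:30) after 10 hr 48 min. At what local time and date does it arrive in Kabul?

3:43 PM on April 18

Kabul is 3:30 ahead of Lagos.
After 10 hours and 48 minutes it is 12:13 PM in Lagos.
Shift by the zone difference: 12:13 PM + 3:30 = 3:43 PM on Apr 18 in Kabul.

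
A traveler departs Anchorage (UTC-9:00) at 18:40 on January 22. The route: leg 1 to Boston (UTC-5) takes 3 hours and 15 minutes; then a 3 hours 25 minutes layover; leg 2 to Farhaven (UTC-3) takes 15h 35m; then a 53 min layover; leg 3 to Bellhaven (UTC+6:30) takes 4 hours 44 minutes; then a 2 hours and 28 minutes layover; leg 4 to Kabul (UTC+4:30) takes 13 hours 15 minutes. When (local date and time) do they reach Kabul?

Convert departure to UTC: 18:40 + 9:00 = 03:40 UTC on Jan 23.
Add 3 hours 15 minutes leg 1 → 06:55 UTC.
Add 3 hours 25 minutes layover in Boston → 10:20 UTC.
Add 15 hours 35 minutes leg 2 → 01:55 UTC (Jan 24).
Add 53 minutes layover in Farhaven → 02:48 UTC.
Add 4 hours 44 minutes leg 3 → 07:32 UTC.
Add 2 hours and 28 minutes layover in Bellhaven → 10:00 UTC.
Add 13 hours and 15 minutes leg 4 → 23:15 UTC.
Kabul is UTC+4:30, so local arrival = 23:15 + 4:30 = 03:45 on Jan 25.

03:45 on January 25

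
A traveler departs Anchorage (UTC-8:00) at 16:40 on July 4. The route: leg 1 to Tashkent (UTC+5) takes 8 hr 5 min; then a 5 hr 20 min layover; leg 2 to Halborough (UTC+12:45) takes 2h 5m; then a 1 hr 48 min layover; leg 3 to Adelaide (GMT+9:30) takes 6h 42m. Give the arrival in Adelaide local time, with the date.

10:10 on Jul 6

Convert departure to UTC: 16:40 + 8:00 = 00:40 UTC on Jul 5.
Add 8 hours and 5 minutes leg 1 → 08:45 UTC.
Add 5 hours and 20 minutes layover in Tashkent → 14:05 UTC.
Add 2 hours 5 minutes leg 2 → 16:10 UTC.
Add 1 hour and 48 minutes layover in Halborough → 17:58 UTC.
Add 6 hours and 42 minutes leg 3 → 00:40 UTC (Jul 6).
Adelaide is UTC+9:30, so local arrival = 00:40 + 9:30 = 10:10 on Jul 6.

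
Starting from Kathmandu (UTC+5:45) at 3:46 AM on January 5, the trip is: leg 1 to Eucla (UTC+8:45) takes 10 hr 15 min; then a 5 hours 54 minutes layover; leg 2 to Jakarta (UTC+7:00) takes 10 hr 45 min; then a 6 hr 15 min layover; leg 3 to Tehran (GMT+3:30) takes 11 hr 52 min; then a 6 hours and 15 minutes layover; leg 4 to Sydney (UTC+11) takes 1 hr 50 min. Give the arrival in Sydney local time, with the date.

2:07 PM on January 7

Convert departure to UTC: 3:46 AM − 5:45 = 10:01 PM UTC on Jan 4.
Add 10 hours and 15 minutes leg 1 → 8:16 AM UTC (Jan 5).
Add 5 hours 54 minutes layover in Eucla → 2:10 PM UTC.
Add 10 hours 45 minutes leg 2 → 12:55 AM UTC (Jan 6).
Add 6 hours and 15 minutes layover in Jakarta → 7:10 AM UTC.
Add 11 hours and 52 minutes leg 3 → 7:02 PM UTC.
Add 6 hours 15 minutes layover in Tehran → 1:17 AM UTC (Jan 7).
Add 1 hour and 50 minutes leg 4 → 3:07 AM UTC.
Sydney is UTC+11:00, so local arrival = 3:07 AM + 11:00 = 2:07 PM on Jan 7.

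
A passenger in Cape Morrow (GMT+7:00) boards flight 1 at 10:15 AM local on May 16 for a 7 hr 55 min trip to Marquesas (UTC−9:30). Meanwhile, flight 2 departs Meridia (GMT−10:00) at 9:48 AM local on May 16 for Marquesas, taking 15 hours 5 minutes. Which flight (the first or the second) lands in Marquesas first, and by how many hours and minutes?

the first, by 23 hours 43 minutes

Flight 1 in UTC: 10:15 AM − 7:00 = 3:15 AM on May 16.
+7 hours 55 minutes → arrive 11:10 AM UTC on May 16.
Flight 2 in UTC: 9:48 AM + 10:00 = 7:48 PM on May 16.
+15 hours and 5 minutes → arrive 10:53 AM UTC on May 17.
Flight 1 lands earlier by 23 hours 43 minutes.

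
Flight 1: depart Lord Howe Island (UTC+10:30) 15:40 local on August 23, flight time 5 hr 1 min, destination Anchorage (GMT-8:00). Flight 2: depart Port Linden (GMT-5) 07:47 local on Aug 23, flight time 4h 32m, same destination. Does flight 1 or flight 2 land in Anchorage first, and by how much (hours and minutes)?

Flight 1 in UTC: 15:40 − 10:30 = 05:10 on Aug 23.
+5 hours and 1 minute → arrive 10:11 UTC on Aug 23.
Flight 2 in UTC: 07:47 + 5:00 = 12:47 on Aug 23.
+4 hours 32 minutes → arrive 17:19 UTC on Aug 23.
Flight 1 lands earlier by 7 hours 8 minutes.

the first, by 7 hours 8 minutes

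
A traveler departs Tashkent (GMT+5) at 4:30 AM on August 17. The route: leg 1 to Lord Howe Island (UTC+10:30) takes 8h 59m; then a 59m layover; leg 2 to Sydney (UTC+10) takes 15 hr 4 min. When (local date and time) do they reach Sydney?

10:32 AM on August 18

Convert departure to UTC: 4:30 AM − 5:00 = 11:30 PM UTC on Aug 16.
Add 8 hours and 59 minutes leg 1 → 8:29 AM UTC (Aug 17).
Add 59 minutes layover in Lord Howe Island → 9:28 AM UTC.
Add 15 hours 4 minutes leg 2 → 12:32 AM UTC (Aug 18).
Sydney is UTC+10:00, so local arrival = 12:32 AM + 10:00 = 10:32 AM on Aug 18.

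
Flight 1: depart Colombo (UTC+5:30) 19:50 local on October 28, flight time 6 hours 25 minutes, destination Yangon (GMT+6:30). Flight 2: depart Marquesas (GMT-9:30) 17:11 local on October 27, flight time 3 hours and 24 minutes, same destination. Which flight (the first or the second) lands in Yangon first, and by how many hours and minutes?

the second, by 14 hours 40 minutes

Flight 1 in UTC: 19:50 − 5:30 = 14:20 on Oct 28.
+6 hours 25 minutes → arrive 20:45 UTC on Oct 28.
Flight 2 in UTC: 17:11 + 9:30 = 02:41 on Oct 28.
+3 hours 24 minutes → arrive 06:05 UTC on Oct 28.
Flight 2 lands earlier by 14 hours 40 minutes.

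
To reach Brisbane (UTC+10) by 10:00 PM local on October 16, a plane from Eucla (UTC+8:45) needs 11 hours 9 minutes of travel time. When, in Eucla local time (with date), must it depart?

9:36 AM on Oct 16

Target arrival in UTC: 10:00 PM − 10:00 = 12:00 PM on Oct 16.
Subtract 11 hours 9 minutes → departure 12:51 AM UTC on Oct 16.
Eucla is UTC+8:45: 12:51 AM + 8:45 = 9:36 AM on Oct 16.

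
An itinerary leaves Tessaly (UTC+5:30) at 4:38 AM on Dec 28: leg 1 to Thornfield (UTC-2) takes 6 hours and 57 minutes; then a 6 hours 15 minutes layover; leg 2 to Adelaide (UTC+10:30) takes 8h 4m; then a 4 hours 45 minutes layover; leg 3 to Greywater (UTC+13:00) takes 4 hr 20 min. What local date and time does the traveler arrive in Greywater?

Convert departure to UTC: 4:38 AM − 5:30 = 11:08 PM UTC on Dec 27.
Add 6 hours 57 minutes leg 1 → 6:05 AM UTC (Dec 28).
Add 6 hours 15 minutes layover in Thornfield → 12:20 PM UTC.
Add 8 hours 4 minutes leg 2 → 8:24 PM UTC.
Add 4 hours 45 minutes layover in Adelaide → 1:09 AM UTC (Dec 29).
Add 4 hours and 20 minutes leg 3 → 5:29 AM UTC.
Greywater is UTC+13:00, so local arrival = 5:29 AM + 13:00 = 6:29 PM on Dec 29.

6:29 PM on December 29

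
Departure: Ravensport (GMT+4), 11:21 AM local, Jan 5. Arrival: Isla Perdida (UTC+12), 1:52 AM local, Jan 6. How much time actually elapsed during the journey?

Departure in UTC: 11:21 AM − 4:00 = 7:21 AM on Jan 5.
Arrival in UTC: 1:52 AM − 12:00 = 1:52 PM on Jan 5.
Elapsed = 1:52 PM − 7:21 AM = 6 hours 31 minutes.

6 hours 31 minutes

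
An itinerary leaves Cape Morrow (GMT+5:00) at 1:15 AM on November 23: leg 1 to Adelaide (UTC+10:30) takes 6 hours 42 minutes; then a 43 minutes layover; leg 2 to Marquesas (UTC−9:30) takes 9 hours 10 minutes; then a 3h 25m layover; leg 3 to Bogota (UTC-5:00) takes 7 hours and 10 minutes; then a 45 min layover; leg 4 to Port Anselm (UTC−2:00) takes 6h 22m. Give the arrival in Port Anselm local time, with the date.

Convert departure to UTC: 1:15 AM − 5:00 = 8:15 PM UTC on Nov 22.
Add 6 hours 42 minutes leg 1 → 2:57 AM UTC (Nov 23).
Add 43 minutes layover in Adelaide → 3:40 AM UTC.
Add 9 hours and 10 minutes leg 2 → 12:50 PM UTC.
Add 3 hours and 25 minutes layover in Marquesas → 4:15 PM UTC.
Add 7 hours and 10 minutes leg 3 → 11:25 PM UTC.
Add 45 minutes layover in Bogota → 12:10 AM UTC (Nov 24).
Add 6 hours 22 minutes leg 4 → 6:32 AM UTC.
Port Anselm is UTC−2:00, so local arrival = 6:32 AM − 2:00 = 4:32 AM on Nov 24.

4:32 AM on Nov 24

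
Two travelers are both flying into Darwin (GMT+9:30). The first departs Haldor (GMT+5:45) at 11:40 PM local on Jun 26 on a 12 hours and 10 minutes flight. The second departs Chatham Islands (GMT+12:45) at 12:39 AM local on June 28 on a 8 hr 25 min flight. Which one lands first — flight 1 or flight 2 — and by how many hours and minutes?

the first, by 14 hours 14 minutes

Flight 1 in UTC: 11:40 PM − 5:45 = 5:55 PM on Jun 26.
+12 hours 10 minutes → arrive 6:05 AM UTC on Jun 27.
Flight 2 in UTC: 12:39 AM − 12:45 = 11:54 AM on Jun 27.
+8 hours and 25 minutes → arrive 8:19 PM UTC on Jun 27.
Flight 1 lands earlier by 14 hours 14 minutes.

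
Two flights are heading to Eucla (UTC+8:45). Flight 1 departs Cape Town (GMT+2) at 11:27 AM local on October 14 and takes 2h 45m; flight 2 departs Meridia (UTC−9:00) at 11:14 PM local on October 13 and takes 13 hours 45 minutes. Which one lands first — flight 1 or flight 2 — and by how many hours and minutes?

Flight 1 in UTC: 11:27 AM − 2:00 = 9:27 AM on Oct 14.
+2 hours 45 minutes → arrive 12:12 PM UTC on Oct 14.
Flight 2 in UTC: 11:14 PM + 9:00 = 8:14 AM on Oct 14.
+13 hours and 45 minutes → arrive 9:59 PM UTC on Oct 14.
Flight 1 lands earlier by 9 hours 47 minutes.

the first, by 9 hours 47 minutes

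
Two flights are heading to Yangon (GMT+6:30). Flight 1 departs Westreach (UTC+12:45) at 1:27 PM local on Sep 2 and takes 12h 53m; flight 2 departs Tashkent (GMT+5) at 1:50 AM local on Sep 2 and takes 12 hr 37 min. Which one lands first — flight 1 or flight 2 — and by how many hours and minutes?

the second, by 4 hours 8 minutes

Flight 1 in UTC: 1:27 PM − 12:45 = 12:42 AM on Sep 2.
+12 hours 53 minutes → arrive 1:35 PM UTC on Sep 2.
Flight 2 in UTC: 1:50 AM − 5:00 = 8:50 PM on Sep 1.
+12 hours 37 minutes → arrive 9:27 AM UTC on Sep 2.
Flight 2 lands earlier by 4 hours 8 minutes.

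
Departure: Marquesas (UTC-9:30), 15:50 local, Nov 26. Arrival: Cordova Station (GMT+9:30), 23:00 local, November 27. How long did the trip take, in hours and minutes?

Departure in UTC: 15:50 + 9:30 = 01:20 on Nov 27.
Arrival in UTC: 23:00 − 9:30 = 13:30 on Nov 27.
Elapsed = 13:30 − 01:20 = 12 hours 10 minutes.

12 hours 10 minutes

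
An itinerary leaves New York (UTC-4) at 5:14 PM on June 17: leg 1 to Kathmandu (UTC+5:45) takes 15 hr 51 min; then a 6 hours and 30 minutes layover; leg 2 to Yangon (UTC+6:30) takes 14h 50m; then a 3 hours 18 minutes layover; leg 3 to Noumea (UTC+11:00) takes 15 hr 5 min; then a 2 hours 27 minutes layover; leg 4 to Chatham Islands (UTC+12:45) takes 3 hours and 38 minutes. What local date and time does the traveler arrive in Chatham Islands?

Convert departure to UTC: 5:14 PM + 4:00 = 9:14 PM UTC on Jun 17.
Add 15 hours and 51 minutes leg 1 → 1:05 PM UTC (Jun 18).
Add 6 hours and 30 minutes layover in Kathmandu → 7:35 PM UTC.
Add 14 hours and 50 minutes leg 2 → 10:25 AM UTC (Jun 19).
Add 3 hours 18 minutes layover in Yangon → 1:43 PM UTC.
Add 15 hours and 5 minutes leg 3 → 4:48 AM UTC (Jun 20).
Add 2 hours and 27 minutes layover in Noumea → 7:15 AM UTC.
Add 3 hours 38 minutes leg 4 → 10:53 AM UTC.
Chatham Islands is UTC+12:45, so local arrival = 10:53 AM + 12:45 = 11:38 PM on Jun 20.

11:38 PM on June 20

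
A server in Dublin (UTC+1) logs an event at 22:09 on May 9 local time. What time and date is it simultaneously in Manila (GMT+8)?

05:09 on May 10

Manila is 7:00 ahead of Dublin.
Shift by the zone difference: 22:09 + 7:00 = 05:09 on May 10 in Manila.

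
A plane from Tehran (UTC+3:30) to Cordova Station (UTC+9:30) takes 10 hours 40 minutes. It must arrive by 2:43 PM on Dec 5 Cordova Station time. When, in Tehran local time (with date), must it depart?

Target arrival in UTC: 2:43 PM − 9:30 = 5:13 AM on Dec 5.
Subtract 10 hours and 40 minutes → departure 6:33 PM UTC on Dec 4.
Tehran is UTC+3:30: 6:33 PM + 3:30 = 10:03 PM on Dec 4.

10:03 PM on December 4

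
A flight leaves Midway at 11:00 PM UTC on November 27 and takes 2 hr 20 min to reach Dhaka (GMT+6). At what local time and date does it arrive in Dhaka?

7:20 AM on November 28

Departure is given in UTC: 11:00 PM on Nov 27.
Add 2 hours 20 minutes → 1:20 AM UTC (Nov 28).
Dhaka is UTC+6:00: 1:20 AM + 6:00 = 7:20 AM on Nov 28.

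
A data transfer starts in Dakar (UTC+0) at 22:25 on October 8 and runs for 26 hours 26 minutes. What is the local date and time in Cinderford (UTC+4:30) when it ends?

05:21 on October 10

Dakar is at UTC+0, so start is already 22:25 UTC on Oct 8.
Add 26 hours 26 minutes duration → 00:51 UTC (Oct 10).
Cinderford is UTC+4:30, so local end time = 00:51 + 4:30 = 05:21 on Oct 10.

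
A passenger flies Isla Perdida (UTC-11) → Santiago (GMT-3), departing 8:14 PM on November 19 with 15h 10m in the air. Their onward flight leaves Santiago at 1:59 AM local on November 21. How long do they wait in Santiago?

6 hours 35 minutes

Convert departure to UTC: 8:14 PM + 11:00 = 7:14 AM UTC on Nov 20.
Add 15 hours and 10 minutes flight time → 10:24 PM UTC.
Santiago is UTC−3:00, so local arrival = 10:24 PM − 3:00 = 7:24 PM on Nov 20.
Layover = 1:59 AM − 7:24 PM (+1 day) = 6 hours 35 minutes.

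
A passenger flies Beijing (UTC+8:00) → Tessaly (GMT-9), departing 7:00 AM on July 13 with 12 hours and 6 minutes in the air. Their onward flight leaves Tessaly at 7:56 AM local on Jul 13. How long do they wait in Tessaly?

Convert departure to UTC: 7:00 AM − 8:00 = 11:00 PM UTC on Jul 12.
Add 12 hours 6 minutes flight time → 11:06 AM UTC (Jul 13).
Tessaly is UTC−9:00, so local arrival = 11:06 AM − 9:00 = 2:06 AM on Jul 13.
Layover = 7:56 AM − 2:06 AM = 5 hours 50 minutes.

5 hours 50 minutes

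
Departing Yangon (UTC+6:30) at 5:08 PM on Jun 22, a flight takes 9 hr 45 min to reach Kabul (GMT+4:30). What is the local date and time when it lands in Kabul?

12:53 AM on June 23

Convert departure to UTC: 5:08 PM − 6:30 = 10:38 AM UTC on Jun 22.
Add 9 hours and 45 minutes travel time → 8:23 PM UTC.
Kabul is UTC+4:30, so local arrival = 8:23 PM + 4:30 = 12:53 AM on Jun 23.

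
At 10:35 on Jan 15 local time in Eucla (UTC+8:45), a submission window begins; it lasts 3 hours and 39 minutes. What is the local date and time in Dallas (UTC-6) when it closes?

23:29 on Jan 14

Dallas is 14:45 behind Eucla.
After 3 hours 39 minutes it is 14:14 in Eucla.
Shift by the zone difference: 14:14 − 14:45 = 23:29 on Jan 14 in Dallas.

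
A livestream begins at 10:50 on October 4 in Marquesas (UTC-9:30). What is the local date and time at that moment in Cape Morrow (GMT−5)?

15:20 on October 4

In UTC: 10:50 + 9:30 = 20:20 on Oct 4.
Cape Morrow is UTC−5:00: 20:20 − 5:00 = 15:20 on Oct 4.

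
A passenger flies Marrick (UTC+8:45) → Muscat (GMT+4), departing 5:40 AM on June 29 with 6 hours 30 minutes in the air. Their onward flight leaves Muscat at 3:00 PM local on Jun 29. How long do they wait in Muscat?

7 hours 35 minutes

Convert departure to UTC: 5:40 AM − 8:45 = 8:55 PM UTC on Jun 28.
Add 6 hours 30 minutes flight time → 3:25 AM UTC (Jun 29).
Muscat is UTC+4:00, so local arrival = 3:25 AM + 4:00 = 7:25 AM on Jun 29.
Layover = 3:00 PM − 7:25 AM = 7 hours 35 minutes.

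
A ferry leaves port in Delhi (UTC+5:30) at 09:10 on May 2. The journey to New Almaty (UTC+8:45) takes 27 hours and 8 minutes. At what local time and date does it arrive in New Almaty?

Convert departure to UTC: 09:10 − 5:30 = 03:40 UTC on May 2.
Add 27 hours 8 minutes travel time → 06:48 UTC (May 3).
New Almaty is UTC+8:45, so local arrival = 06:48 + 8:45 = 15:33 on May 3.

15:33 on May 3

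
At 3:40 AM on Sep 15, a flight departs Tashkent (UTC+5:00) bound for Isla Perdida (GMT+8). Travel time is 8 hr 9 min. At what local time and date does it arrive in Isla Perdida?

2:49 PM on September 15

Convert departure to UTC: 3:40 AM − 5:00 = 10:40 PM UTC on Sep 14.
Add 8 hours 9 minutes travel time → 6:49 AM UTC (Sep 15).
Isla Perdida is UTC+8:00, so local arrival = 6:49 AM + 8:00 = 2:49 PM on Sep 15.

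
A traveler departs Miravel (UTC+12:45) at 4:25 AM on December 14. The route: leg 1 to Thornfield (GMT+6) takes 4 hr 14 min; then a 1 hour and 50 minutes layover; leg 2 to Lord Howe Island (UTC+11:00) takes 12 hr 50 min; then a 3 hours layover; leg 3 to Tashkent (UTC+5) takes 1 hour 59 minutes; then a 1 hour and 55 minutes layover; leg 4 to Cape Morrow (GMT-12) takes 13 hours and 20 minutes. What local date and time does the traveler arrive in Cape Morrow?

6:48 PM on December 14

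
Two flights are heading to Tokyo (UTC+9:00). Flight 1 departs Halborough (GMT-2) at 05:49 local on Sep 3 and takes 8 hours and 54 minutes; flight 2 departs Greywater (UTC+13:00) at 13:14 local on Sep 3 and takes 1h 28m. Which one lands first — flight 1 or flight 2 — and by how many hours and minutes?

Flight 1 in UTC: 05:49 + 2:00 = 07:49 on Sep 3.
+8 hours 54 minutes → arrive 16:43 UTC on Sep 3.
Flight 2 in UTC: 13:14 − 13:00 = 00:14 on Sep 3.
+1 hour 28 minutes → arrive 01:42 UTC on Sep 3.
Flight 2 lands earlier by 15 hours 1 minute.

the second, by 15 hours 1 minute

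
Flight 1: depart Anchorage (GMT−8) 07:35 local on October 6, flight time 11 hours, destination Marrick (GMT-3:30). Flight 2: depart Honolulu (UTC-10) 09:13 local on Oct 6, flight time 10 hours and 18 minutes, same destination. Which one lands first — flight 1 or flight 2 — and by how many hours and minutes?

Flight 1 in UTC: 07:35 + 8:00 = 15:35 on Oct 6.
+11 hours → arrive 02:35 UTC on Oct 7.
Flight 2 in UTC: 09:13 + 10:00 = 19:13 on Oct 6.
+10 hours and 18 minutes → arrive 05:31 UTC on Oct 7.
Flight 1 lands earlier by 2 hours 56 minutes.

the first, by 2 hours 56 minutes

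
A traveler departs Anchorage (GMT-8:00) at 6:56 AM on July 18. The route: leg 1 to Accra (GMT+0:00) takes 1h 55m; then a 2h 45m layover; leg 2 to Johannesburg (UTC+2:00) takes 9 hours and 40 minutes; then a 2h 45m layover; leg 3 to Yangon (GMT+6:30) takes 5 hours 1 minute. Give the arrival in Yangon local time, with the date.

7:32 PM on July 19

Convert departure to UTC: 6:56 AM + 8:00 = 2:56 PM UTC on Jul 18.
Add 1 hour 55 minutes leg 1 → 4:51 PM UTC.
Add 2 hours and 45 minutes layover in Accra → 7:36 PM UTC.
Add 9 hours and 40 minutes leg 2 → 5:16 AM UTC (Jul 19).
Add 2 hours and 45 minutes layover in Johannesburg → 8:01 AM UTC.
Add 5 hours 1 minute leg 3 → 1:02 PM UTC.
Yangon is UTC+6:30, so local arrival = 1:02 PM + 6:30 = 7:32 PM on Jul 19.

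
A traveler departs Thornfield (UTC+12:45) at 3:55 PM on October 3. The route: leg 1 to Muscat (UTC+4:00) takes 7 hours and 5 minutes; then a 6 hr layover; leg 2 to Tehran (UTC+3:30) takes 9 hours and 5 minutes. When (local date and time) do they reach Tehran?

4:50 AM on October 4

Convert departure to UTC: 3:55 PM − 12:45 = 3:10 AM UTC on Oct 3.
Add 7 hours and 5 minutes leg 1 → 10:15 AM UTC.
Add 6 hours layover in Muscat → 4:15 PM UTC.
Add 9 hours 5 minutes leg 2 → 1:20 AM UTC (Oct 4).
Tehran is UTC+3:30, so local arrival = 1:20 AM + 3:30 = 4:50 AM on Oct 4.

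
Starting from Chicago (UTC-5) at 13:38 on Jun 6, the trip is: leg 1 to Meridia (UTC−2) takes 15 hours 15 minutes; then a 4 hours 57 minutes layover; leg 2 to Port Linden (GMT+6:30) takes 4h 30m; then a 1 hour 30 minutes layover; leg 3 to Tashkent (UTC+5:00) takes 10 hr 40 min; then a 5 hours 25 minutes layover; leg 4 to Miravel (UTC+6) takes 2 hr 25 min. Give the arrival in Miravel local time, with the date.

21:20 on June 8

Convert departure to UTC: 13:38 + 5:00 = 18:38 UTC on Jun 6.
Add 15 hours 15 minutes leg 1 → 09:53 UTC (Jun 7).
Add 4 hours 57 minutes layover in Meridia → 14:50 UTC.
Add 4 hours and 30 minutes leg 2 → 19:20 UTC.
Add 1 hour 30 minutes layover in Port Linden → 20:50 UTC.
Add 10 hours 40 minutes leg 3 → 07:30 UTC (Jun 8).
Add 5 hours and 25 minutes layover in Tashkent → 12:55 UTC.
Add 2 hours 25 minutes leg 4 → 15:20 UTC.
Miravel is UTC+6:00, so local arrival = 15:20 + 6:00 = 21:20 on Jun 8.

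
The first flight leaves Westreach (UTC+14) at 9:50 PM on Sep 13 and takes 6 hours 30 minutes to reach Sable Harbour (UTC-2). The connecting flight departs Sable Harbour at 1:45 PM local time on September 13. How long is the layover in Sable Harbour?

1 hour 25 minutes

Convert departure to UTC: 9:50 PM − 14:00 = 7:50 AM UTC on Sep 13.
Add 6 hours 30 minutes flight time → 2:20 PM UTC.
Sable Harbour is UTC−2:00, so local arrival = 2:20 PM − 2:00 = 12:20 PM on Sep 13.
Layover = 1:45 PM − 12:20 PM = 1 hour 25 minutes.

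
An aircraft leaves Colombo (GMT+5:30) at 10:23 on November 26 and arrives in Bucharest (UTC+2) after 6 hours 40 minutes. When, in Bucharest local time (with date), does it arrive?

13:33 on November 26

Convert departure to UTC: 10:23 − 5:30 = 04:53 UTC on Nov 26.
Add 6 hours 40 minutes travel time → 11:33 UTC.
Bucharest is UTC+2:00, so local arrival = 11:33 + 2:00 = 13:33 on Nov 26.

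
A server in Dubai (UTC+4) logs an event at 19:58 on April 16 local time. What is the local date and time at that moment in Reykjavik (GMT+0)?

15:58 on April 16

In UTC: 19:58 − 4:00 = 15:58 on Apr 16.
Reykjavik is UTC+0, so it is 15:58 on Apr 16.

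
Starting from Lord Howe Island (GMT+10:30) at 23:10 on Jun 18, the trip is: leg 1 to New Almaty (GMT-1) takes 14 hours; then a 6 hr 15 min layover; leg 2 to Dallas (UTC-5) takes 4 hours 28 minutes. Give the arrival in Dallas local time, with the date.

Convert departure to UTC: 23:10 − 10:30 = 12:40 UTC on Jun 18.
Add 14 hours leg 1 → 02:40 UTC (Jun 19).
Add 6 hours and 15 minutes layover in New Almaty → 08:55 UTC.
Add 4 hours 28 minutes leg 2 → 13:23 UTC.
Dallas is UTC−5:00, so local arrival = 13:23 − 5:00 = 08:23 on Jun 19.

08:23 on June 19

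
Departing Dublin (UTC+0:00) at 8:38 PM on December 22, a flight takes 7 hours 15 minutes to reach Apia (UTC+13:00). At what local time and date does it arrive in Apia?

4:53 PM on December 23

Dublin is at UTC+0, so departure is already 8:38 PM UTC on Dec 22.
Add 7 hours 15 minutes travel time → 3:53 AM UTC (Dec 23).
Apia is UTC+13:00, so local arrival = 3:53 AM + 13:00 = 4:53 PM on Dec 23.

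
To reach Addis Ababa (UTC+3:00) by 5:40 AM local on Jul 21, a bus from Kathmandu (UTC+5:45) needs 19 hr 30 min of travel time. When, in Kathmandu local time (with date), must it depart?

Target arrival in UTC: 5:40 AM − 3:00 = 2:40 AM on Jul 21.
Subtract 19 hours and 30 minutes → departure 7:10 AM UTC on Jul 20.
Kathmandu is UTC+5:45: 7:10 AM + 5:45 = 12:55 PM on Jul 20.

12:55 PM on July 20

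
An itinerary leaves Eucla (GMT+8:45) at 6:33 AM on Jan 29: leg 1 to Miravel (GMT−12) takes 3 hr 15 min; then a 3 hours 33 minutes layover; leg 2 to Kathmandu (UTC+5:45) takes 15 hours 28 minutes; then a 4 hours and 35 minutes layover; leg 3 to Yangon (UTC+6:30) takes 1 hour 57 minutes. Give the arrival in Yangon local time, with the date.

9:06 AM on Jan 30

Convert departure to UTC: 6:33 AM − 8:45 = 9:48 PM UTC on Jan 28.
Add 3 hours and 15 minutes leg 1 → 1:03 AM UTC (Jan 29).
Add 3 hours 33 minutes layover in Miravel → 4:36 AM UTC.
Add 15 hours 28 minutes leg 2 → 8:04 PM UTC.
Add 4 hours 35 minutes layover in Kathmandu → 12:39 AM UTC (Jan 30).
Add 1 hour 57 minutes leg 3 → 2:36 AM UTC.
Yangon is UTC+6:30, so local arrival = 2:36 AM + 6:30 = 9:06 AM on Jan 30.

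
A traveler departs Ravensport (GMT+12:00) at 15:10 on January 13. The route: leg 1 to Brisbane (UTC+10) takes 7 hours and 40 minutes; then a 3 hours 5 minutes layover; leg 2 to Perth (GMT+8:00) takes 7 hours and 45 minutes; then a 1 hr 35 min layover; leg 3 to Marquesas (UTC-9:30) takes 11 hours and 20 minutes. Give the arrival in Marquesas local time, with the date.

01:05 on January 14

Convert departure to UTC: 15:10 − 12:00 = 03:10 UTC on Jan 13.
Add 7 hours and 40 minutes leg 1 → 10:50 UTC.
Add 3 hours and 5 minutes layover in Brisbane → 13:55 UTC.
Add 7 hours 45 minutes leg 2 → 21:40 UTC.
Add 1 hour 35 minutes layover in Perth → 23:15 UTC.
Add 11 hours 20 minutes leg 3 → 10:35 UTC (Jan 14).
Marquesas is UTC−9:30, so local arrival = 10:35 − 9:30 = 01:05 on Jan 14.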